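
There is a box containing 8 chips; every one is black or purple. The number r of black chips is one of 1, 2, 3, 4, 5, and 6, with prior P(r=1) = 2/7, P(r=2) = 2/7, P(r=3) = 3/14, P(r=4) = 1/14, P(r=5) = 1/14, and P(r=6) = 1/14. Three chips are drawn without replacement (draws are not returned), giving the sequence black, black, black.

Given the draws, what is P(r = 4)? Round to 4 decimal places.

For each hypothesis, P(data | H) works out to: P(data | r = 1) = (1/8)(0/7) = 0; P(data | r = 2) = (2/8)(1/7)(0/6) = 0; P(data | r = 3) = (3/8)(2/7)(1/6) = 1/56; P(data | r = 4) = (4/8)(3/7)(2/6) = 1/14; P(data | r = 5) = (5/8)(4/7)(3/6) = 5/28; P(data | r = 6) = (6/8)(5/7)(4/6) = 5/14.
Multiplying each by its prior: 2/7 · 0 = 0, 2/7 · 0 = 0, 3/14 · 1/56 = 3/784, 1/14 · 1/14 = 1/196, 1/14 · 5/28 = 5/392, 1/14 · 5/14 = 5/196; with total 37/784.
Therefore the posterior P(r = 4 | data) = (1/196) / (37/784) = 4/37.

0.1081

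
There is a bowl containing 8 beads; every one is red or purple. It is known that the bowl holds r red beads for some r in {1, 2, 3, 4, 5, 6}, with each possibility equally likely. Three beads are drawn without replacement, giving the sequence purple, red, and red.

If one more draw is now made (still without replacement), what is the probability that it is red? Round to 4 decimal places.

0.5200

The likelihood of the observed sequence under each hypothesis: P(data | r = 1) = (7/8)(1/7)(0/6) = 0; P(data | r = 2) = (6/8)(2/7)(1/6) = 1/28; P(data | r = 3) = (5/8)(3/7)(2/6) = 5/56; P(data | r = 4) = (4/8)(4/7)(3/6) = 1/7; P(data | r = 5) = (3/8)(5/7)(4/6) = 5/28; P(data | r = 6) = (2/8)(6/7)(5/6) = 5/28.
The prior-weighted likelihoods are 1/6 · 0 = 0, 1/6 · 1/28 = 1/168, 1/6 · 5/56 = 5/336, 1/6 · 1/7 = 1/42, 1/6 · 5/28 = 5/168, 1/6 · 5/28 = 5/168; with total 5/48.
Normalising, the posterior is P(r = 1 | data) = 0, P(r = 2 | data) = 2/35, P(r = 3 | data) = 1/7, P(r = 4 | data) = 8/35, P(r = 5 | data) = 2/7, P(r = 6 | data) = 2/7.
Averaging over the posterior, P(red next | data) = (0)(2/35) + (1/5)(1/7) + (2/5)(8/35) + (3/5)(2/7) + (4/5)(2/7) = 13/25.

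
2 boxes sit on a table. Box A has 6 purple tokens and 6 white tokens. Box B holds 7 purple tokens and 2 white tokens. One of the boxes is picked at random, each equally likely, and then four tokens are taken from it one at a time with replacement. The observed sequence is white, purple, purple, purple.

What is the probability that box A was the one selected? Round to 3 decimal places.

Compute the likelihood of the observed sequence for each case: P(data | box A) = (6/12)(6/12)(6/12)(6/12) = 0.0625; P(data | box B) = (2/9)(7/9)(7/9)(7/9) = 0.10456.
The prior-weighted likelihoods are 1/2 · 0.0625 = 0.03125, 1/2 · 0.10456 = 0.052279; summing to 0.083529.
Therefore the posterior P(box A | data) = (0.03125) / (0.083529) = 0.37412.

0.374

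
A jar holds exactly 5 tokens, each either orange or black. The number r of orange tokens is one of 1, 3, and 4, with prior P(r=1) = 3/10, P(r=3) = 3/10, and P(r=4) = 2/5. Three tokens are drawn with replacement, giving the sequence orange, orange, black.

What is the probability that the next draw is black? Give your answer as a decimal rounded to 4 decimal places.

Compute the likelihood of the observed sequence for each case: P(data | r = 1) = (1/5)(1/5)(4/5) = 4/125; P(data | r = 3) = (3/5)(3/5)(2/5) = 18/125; P(data | r = 4) = (4/5)(4/5)(1/5) = 16/125.
Weighting by the prior gives 3/10 · 4/125 = 6/625, 3/10 · 18/125 = 27/625, 2/5 · 16/125 = 32/625; summing to 13/125.
Normalising, the posterior is P(r = 1 | data) = 6/65, P(r = 3 | data) = 27/65, P(r = 4 | data) = 32/65.
So P(black next | data) = Σ P(black next | H) P(H | data) = (4/5)(6/65) + (2/5)(27/65) + (1/5)(32/65) = 22/65.

0.3385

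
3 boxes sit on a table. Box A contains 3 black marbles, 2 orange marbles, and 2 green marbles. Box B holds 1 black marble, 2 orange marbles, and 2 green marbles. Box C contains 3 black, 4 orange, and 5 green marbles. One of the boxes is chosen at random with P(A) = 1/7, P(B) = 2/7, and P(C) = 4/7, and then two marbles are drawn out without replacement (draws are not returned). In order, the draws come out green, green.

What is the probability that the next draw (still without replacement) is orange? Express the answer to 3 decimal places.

0.462

The likelihood of the observed sequence under each hypothesis: P(data | box A) = (2/7)(1/6) = 0.047619; P(data | box B) = (2/5)(1/4) = 0.1; P(data | box C) = (5/12)(4/11) = 0.15152.
Weighting by the prior gives 1/7 · 0.047619 = 0.0068027, 2/7 · 0.1 = 0.028571, 4/7 · 0.15152 = 0.08658; summing to 0.12195.
Normalising, the posterior is P(box A | data) = 0.055781, P(box B | data) = 0.23428, P(box C | data) = 0.70994.
So P(orange next | data) = Σ P(orange next | H) P(H | data) = (2/5)(0.055781) + (2/3)(0.23428) + (2/5)(0.70994) = 0.46247.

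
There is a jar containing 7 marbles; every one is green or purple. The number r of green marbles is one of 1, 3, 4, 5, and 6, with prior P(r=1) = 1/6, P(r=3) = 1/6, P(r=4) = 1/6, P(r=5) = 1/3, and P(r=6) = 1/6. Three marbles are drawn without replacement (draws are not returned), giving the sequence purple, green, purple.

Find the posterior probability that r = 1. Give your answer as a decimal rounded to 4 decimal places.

For each hypothesis, P(data | H) works out to: P(data | r = 1) = (6/7)(1/6)(5/5) = 1/7; P(data | r = 3) = (4/7)(3/6)(3/5) = 6/35; P(data | r = 4) = (3/7)(4/6)(2/5) = 4/35; P(data | r = 5) = (2/7)(5/6)(1/5) = 1/21; P(data | r = 6) = (1/7)(6/6)(0/5) = 0.
Multiplying each by its prior: 1/6 · 1/7 = 1/42, 1/6 · 6/35 = 1/35, 1/6 · 4/35 = 2/105, 1/3 · 1/21 = 1/63, 1/6 · 0 = 0; summing to 11/126.
So P(r = 1 | data) = (1/42) / (11/126) = 3/11.

0.2727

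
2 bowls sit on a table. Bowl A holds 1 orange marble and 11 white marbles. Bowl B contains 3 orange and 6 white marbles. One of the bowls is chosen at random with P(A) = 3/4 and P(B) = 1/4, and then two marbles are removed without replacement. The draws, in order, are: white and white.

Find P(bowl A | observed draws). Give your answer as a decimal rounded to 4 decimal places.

Under each hypothesis, the probability of the observed sequence is: P(data | bowl A) = (11/12)(10/11) = 5/6; P(data | bowl B) = (6/9)(5/8) = 5/12.
Weighting by the prior gives 3/4 · 5/6 = 5/8, 1/4 · 5/12 = 5/48; summing to 35/48.
Therefore the posterior P(bowl A | data) = (5/8) / (35/48) = 6/7.

0.8571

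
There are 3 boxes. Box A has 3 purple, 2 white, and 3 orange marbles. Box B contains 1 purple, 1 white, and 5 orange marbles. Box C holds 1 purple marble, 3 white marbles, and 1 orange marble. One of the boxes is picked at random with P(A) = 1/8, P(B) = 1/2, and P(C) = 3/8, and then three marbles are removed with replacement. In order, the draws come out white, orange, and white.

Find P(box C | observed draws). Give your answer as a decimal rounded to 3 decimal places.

For each hypothesis, P(data | H) works out to: P(data | box A) = (2/8)(3/8)(2/8) = 0.023438; P(data | box B) = (1/7)(5/7)(1/7) = 0.014577; P(data | box C) = (3/5)(1/5)(3/5) = 0.072.
Weighting by the prior gives 1/8 · 0.023438 = 0.0029297, 1/2 · 0.014577 = 0.0072886, 3/8 · 0.072 = 0.027; summing to 0.037218.
Hence P(box C | data) = (0.027) / (0.037218) = 0.72545.

0.725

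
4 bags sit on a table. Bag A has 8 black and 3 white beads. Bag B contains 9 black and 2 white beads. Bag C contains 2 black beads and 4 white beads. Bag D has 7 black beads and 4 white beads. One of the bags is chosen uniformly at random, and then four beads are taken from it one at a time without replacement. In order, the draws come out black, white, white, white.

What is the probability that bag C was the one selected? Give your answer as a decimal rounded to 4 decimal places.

0.8302

For each hypothesis, P(data | H) works out to: P(data | bag A) = (8/11)(3/10)(2/9)(1/8) = 0.0060606; P(data | bag B) = (9/11)(2/10)(1/9)(0/8) = 0; P(data | bag C) = (2/6)(4/5)(3/4)(2/3) = 0.13333; P(data | bag D) = (7/11)(4/10)(3/9)(2/8) = 0.021212.
The prior-weighted likelihoods are 1/4 · 0.0060606 = 0.0015152, 1/4 · 0 = 0, 1/4 · 0.13333 = 0.033333, 1/4 · 0.021212 = 0.005303; with total 0.040152.
So P(bag C | data) = (0.033333) / (0.040152) = 0.83019.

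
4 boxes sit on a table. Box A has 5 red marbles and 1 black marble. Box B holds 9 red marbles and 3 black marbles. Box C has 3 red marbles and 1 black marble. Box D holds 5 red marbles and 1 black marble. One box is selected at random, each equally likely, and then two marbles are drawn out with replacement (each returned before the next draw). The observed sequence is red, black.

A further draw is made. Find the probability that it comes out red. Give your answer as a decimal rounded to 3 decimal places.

0.785

Compute the likelihood of the observed sequence for each case: P(data | box A) = (5/6)(1/6) = 5/36; P(data | box B) = (9/12)(3/12) = 3/16; P(data | box C) = (3/4)(1/4) = 3/16; P(data | box D) = (5/6)(1/6) = 5/36.
The prior-weighted likelihoods are 1/4 · 5/36 = 5/144, 1/4 · 3/16 = 3/64, 1/4 · 3/16 = 3/64, 1/4 · 5/36 = 5/144; with total 47/288.
The posterior is then P(box A | data) = 10/47, P(box B | data) = 27/94, P(box C | data) = 27/94, P(box D | data) = 10/47.
So P(red next | data) = Σ P(red next | H) P(H | data) = (5/6)(10/47) + (3/4)(27/94) + (3/4)(27/94) + (5/6)(10/47) = 443/564.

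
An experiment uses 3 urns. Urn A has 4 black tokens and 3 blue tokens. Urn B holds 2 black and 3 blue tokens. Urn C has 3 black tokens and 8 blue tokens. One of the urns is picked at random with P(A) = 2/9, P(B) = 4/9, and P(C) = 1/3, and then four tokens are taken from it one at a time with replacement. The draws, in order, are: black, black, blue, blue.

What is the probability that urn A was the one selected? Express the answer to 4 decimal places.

Under each hypothesis, the probability of the observed sequence is: P(data | urn A) = (4/7)(4/7)(3/7)(3/7) = 0.059975; P(data | urn B) = (2/5)(2/5)(3/5)(3/5) = 0.0576; P(data | urn C) = (3/11)(3/11)(8/11)(8/11) = 0.039342.
The prior-weighted likelihoods are 2/9 · 0.059975 = 0.013328, 4/9 · 0.0576 = 0.0256, 1/3 · 0.039342 = 0.013114; summing to 0.052042.
By Bayes' rule, P(urn A | data) = (0.013328) / (0.052042) = 0.2561.

0.2561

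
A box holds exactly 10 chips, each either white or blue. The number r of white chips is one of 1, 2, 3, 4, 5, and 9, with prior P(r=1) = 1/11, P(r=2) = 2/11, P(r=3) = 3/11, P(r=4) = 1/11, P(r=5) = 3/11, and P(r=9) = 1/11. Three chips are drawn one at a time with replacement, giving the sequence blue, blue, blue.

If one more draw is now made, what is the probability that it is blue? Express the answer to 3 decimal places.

0.745

The likelihood of the observed sequence under each hypothesis: P(data | r = 1) = (9/10)(9/10)(9/10) = 0.729; P(data | r = 2) = (8/10)(8/10)(8/10) = 0.512; P(data | r = 3) = (7/10)(7/10)(7/10) = 0.343; P(data | r = 4) = (6/10)(6/10)(6/10) = 0.216; P(data | r = 5) = (5/10)(5/10)(5/10) = 0.125; P(data | r = 9) = (1/10)(1/10)(1/10) = 0.001.
Weighting by the prior gives 1/11 · 0.729 = 0.066273, 2/11 · 0.512 = 0.093091, 3/11 · 0.343 = 0.093545, 1/11 · 0.216 = 0.019636, 3/11 · 0.125 = 0.034091, 1/11 · 0.001 = 9.0909e-05; these sum to 0.30673.
Dividing through by the total gives posterior P(r = 1 | data) = 0.21606, P(r = 2 | data) = 0.3035, P(r = 3 | data) = 0.30498, P(r = 4 | data) = 0.064019, P(r = 5 | data) = 0.11114, P(r = 9 | data) = 0.00029638.
So P(blue next | data) = Σ P(blue next | H) P(H | data) = (9/10)(0.21606) + (4/5)(0.3035) + (7/10)(0.30498) + (3/5)(0.064019) + (1/2)(0.11114) + (1/10)(0.00029638) = 0.74475.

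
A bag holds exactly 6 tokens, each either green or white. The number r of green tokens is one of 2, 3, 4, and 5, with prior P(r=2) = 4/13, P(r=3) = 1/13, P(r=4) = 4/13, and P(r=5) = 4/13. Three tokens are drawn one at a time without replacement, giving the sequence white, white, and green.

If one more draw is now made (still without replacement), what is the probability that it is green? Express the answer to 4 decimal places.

Compute the likelihood of the observed sequence for each case: P(data | r = 2) = (4/6)(3/5)(2/4) = 1/5; P(data | r = 3) = (3/6)(2/5)(3/4) = 3/20; P(data | r = 4) = (2/6)(1/5)(4/4) = 1/15; P(data | r = 5) = (1/6)(0/5) = 0.
The prior-weighted likelihoods are 4/13 · 1/5 = 4/65, 1/13 · 3/20 = 3/260, 4/13 · 1/15 = 4/195, 4/13 · 0 = 0; these sum to 73/780.
Dividing through by the total gives posterior P(r = 2 | data) = 48/73, P(r = 3 | data) = 9/73, P(r = 4 | data) = 16/73, P(r = 5 | data) = 0.
So P(green next | data) = Σ P(green next | H) P(H | data) = (1/3)(48/73) + (2/3)(9/73) + (1)(16/73) = 38/73.

0.5205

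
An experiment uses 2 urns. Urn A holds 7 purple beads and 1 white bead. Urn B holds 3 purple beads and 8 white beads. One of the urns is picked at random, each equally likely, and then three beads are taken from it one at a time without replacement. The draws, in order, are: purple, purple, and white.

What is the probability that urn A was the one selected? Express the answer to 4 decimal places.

For each hypothesis, P(data | H) works out to: P(data | urn A) = (7/8)(6/7)(1/6) = 0.125; P(data | urn B) = (3/11)(2/10)(8/9) = 0.048485.
Multiplying each by its prior: 1/2 · 0.125 = 0.0625, 1/2 · 0.048485 = 0.024242; these sum to 0.086742.
Therefore the posterior P(urn A | data) = (0.0625) / (0.086742) = 0.72052.

0.7205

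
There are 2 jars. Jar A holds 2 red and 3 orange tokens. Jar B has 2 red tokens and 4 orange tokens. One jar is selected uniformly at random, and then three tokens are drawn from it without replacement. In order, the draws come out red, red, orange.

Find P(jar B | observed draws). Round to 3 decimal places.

0.400

The likelihood of the observed sequence under each hypothesis: P(data | jar A) = (2/5)(1/4)(3/3) = 1/10; P(data | jar B) = (2/6)(1/5)(4/4) = 1/15.
Multiplying each by its prior: 1/2 · 1/10 = 1/20, 1/2 · 1/15 = 1/30; with total 1/12.
Therefore the posterior P(jar B | data) = (1/30) / (1/12) = 2/5.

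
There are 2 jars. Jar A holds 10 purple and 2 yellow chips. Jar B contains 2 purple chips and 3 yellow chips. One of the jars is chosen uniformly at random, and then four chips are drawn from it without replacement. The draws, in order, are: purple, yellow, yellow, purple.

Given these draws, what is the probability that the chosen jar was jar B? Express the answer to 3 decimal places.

0.868

Compute the likelihood of the observed sequence for each case: P(data | jar A) = (10/12)(2/11)(1/10)(9/9) = 1/66; P(data | jar B) = (2/5)(3/4)(2/3)(1/2) = 1/10.
Weighting by the prior gives 1/2 · 1/66 = 1/132, 1/2 · 1/10 = 1/20; summing to 19/330.
Hence P(jar B | data) = (1/20) / (19/330) = 33/38.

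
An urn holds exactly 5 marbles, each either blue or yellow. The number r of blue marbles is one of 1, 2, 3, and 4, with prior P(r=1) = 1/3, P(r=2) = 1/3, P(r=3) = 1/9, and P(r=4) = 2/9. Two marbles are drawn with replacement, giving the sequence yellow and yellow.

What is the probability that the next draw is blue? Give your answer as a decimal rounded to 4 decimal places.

0.3012

The likelihood of the observed sequence under each hypothesis: P(data | r = 1) = (4/5)(4/5) = 16/25; P(data | r = 2) = (3/5)(3/5) = 9/25; P(data | r = 3) = (2/5)(2/5) = 4/25; P(data | r = 4) = (1/5)(1/5) = 1/25.
Weighting by the prior gives 1/3 · 16/25 = 16/75, 1/3 · 9/25 = 3/25, 1/9 · 4/25 = 4/225, 2/9 · 1/25 = 2/225; summing to 9/25.
The posterior is then P(r = 1 | data) = 16/27, P(r = 2 | data) = 1/3, P(r = 3 | data) = 4/81, P(r = 4 | data) = 2/81.
Averaging over the posterior, P(blue next | data) = (1/5)(16/27) + (2/5)(1/3) + (3/5)(4/81) + (4/5)(2/81) = 122/405.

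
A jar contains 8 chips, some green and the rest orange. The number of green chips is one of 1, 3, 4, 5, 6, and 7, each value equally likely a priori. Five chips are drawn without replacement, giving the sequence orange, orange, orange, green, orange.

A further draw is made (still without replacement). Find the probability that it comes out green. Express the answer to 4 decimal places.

0.2593

For each hypothesis, P(data | H) works out to: P(data | r = 1) = (7/8)(6/7)(5/6)(1/5)(4/4) = 1/8; P(data | r = 3) = (5/8)(4/7)(3/6)(3/5)(2/4) = 3/56; P(data | r = 4) = (4/8)(3/7)(2/6)(4/5)(1/4) = 1/70; P(data | r = 5) = (3/8)(2/7)(1/6)(5/5)(0/4) = 0; P(data | r = 6) = (2/8)(1/7)(0/6) = 0; P(data | r = 7) = (1/8)(0/7) = 0.
Multiplying each by its prior: 1/6 · 1/8 = 1/48, 1/6 · 3/56 = 1/112, 1/6 · 1/70 = 1/420, 1/6 · 0 = 0, 1/6 · 0 = 0, 1/6 · 0 = 0; with total 9/280.
Dividing through by the total gives posterior P(r = 1 | data) = 35/54, P(r = 3 | data) = 5/18, P(r = 4 | data) = 2/27, P(r = 5 | data) = 0, P(r = 6 | data) = 0, P(r = 7 | data) = 0.
So P(green next | data) = Σ P(green next | H) P(H | data) = (0)(35/54) + (2/3)(5/18) + (1)(2/27) = 7/27.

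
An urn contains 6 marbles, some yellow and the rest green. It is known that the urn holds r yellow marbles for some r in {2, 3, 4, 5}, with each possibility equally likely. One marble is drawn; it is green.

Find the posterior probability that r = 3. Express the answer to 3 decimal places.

For each hypothesis, P(data | H) works out to: P(data | r = 2) = (4/6) = 2/3; P(data | r = 3) = (3/6) = 1/2; P(data | r = 4) = (2/6) = 1/3; P(data | r = 5) = (1/6) = 1/6.
Multiplying each by its prior: 1/4 · 2/3 = 1/6, 1/4 · 1/2 = 1/8, 1/4 · 1/3 = 1/12, 1/4 · 1/6 = 1/24; summing to 5/12.
So P(r = 3 | data) = (1/8) / (5/12) = 3/10.

0.300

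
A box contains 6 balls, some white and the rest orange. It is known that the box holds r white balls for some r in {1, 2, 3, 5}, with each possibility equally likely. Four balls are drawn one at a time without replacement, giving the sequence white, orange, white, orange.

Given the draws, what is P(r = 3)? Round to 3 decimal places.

Under each hypothesis, the probability of the observed sequence is: P(data | r = 1) = (1/6)(5/5)(0/4) = 0; P(data | r = 2) = (2/6)(4/5)(1/4)(3/3) = 1/15; P(data | r = 3) = (3/6)(3/5)(2/4)(2/3) = 1/10; P(data | r = 5) = (5/6)(1/5)(4/4)(0/3) = 0.
Weighting by the prior gives 1/4 · 0 = 0, 1/4 · 1/15 = 1/60, 1/4 · 1/10 = 1/40, 1/4 · 0 = 0; these sum to 1/24.
Hence P(r = 3 | data) = (1/40) / (1/24) = 3/5.

0.600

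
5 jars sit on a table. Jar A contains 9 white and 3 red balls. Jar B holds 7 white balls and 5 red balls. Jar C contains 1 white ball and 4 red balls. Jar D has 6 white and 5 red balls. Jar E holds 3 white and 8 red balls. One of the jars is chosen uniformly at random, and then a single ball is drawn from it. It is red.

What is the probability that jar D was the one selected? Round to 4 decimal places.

0.1716

For each hypothesis, P(data | H) works out to: P(data | jar A) = (3/12) = 1/4; P(data | jar B) = (5/12) = 5/12; P(data | jar C) = (4/5) = 4/5; P(data | jar D) = (5/11) = 5/11; P(data | jar E) = (8/11) = 8/11.
Multiplying each by its prior: 1/5 · 1/4 = 1/20, 1/5 · 5/12 = 1/12, 1/5 · 4/5 = 4/25, 1/5 · 5/11 = 1/11, 1/5 · 8/11 = 8/55; with total 437/825.
Therefore the posterior P(jar D | data) = (1/11) / (437/825) = 75/437.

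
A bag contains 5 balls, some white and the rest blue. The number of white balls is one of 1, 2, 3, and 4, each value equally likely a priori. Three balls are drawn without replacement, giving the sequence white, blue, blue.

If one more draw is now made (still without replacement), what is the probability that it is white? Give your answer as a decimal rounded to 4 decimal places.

0.4000

For each hypothesis, P(data | H) works out to: P(data | r = 1) = (1/5)(4/4)(3/3) = 1/5; P(data | r = 2) = (2/5)(3/4)(2/3) = 1/5; P(data | r = 3) = (3/5)(2/4)(1/3) = 1/10; P(data | r = 4) = (4/5)(1/4)(0/3) = 0.
The prior-weighted likelihoods are 1/4 · 1/5 = 1/20, 1/4 · 1/5 = 1/20, 1/4 · 1/10 = 1/40, 1/4 · 0 = 0; summing to 1/8.
The posterior is then P(r = 1 | data) = 2/5, P(r = 2 | data) = 2/5, P(r = 3 | data) = 1/5, P(r = 4 | data) = 0.
Averaging over the posterior, P(white next | data) = (0)(2/5) + (1/2)(2/5) + (1)(1/5) = 2/5.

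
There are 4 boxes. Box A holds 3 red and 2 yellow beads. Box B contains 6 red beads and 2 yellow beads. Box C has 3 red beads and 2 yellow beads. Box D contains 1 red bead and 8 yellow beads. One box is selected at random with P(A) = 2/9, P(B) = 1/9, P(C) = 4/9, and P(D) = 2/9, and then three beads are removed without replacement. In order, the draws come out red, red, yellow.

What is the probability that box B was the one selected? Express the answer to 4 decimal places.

Under each hypothesis, the probability of the observed sequence is: P(data | box A) = (3/5)(2/4)(2/3) = 0.2; P(data | box B) = (6/8)(5/7)(2/6) = 0.17857; P(data | box C) = (3/5)(2/4)(2/3) = 0.2; P(data | box D) = (1/9)(0/8) = 0.
Weighting by the prior gives 2/9 · 0.2 = 0.044444, 1/9 · 0.17857 = 0.019841, 4/9 · 0.2 = 0.088889, 2/9 · 0 = 0; these sum to 0.15317.
Therefore the posterior P(box B | data) = (0.019841) / (0.15317) = 0.12953.

0.1295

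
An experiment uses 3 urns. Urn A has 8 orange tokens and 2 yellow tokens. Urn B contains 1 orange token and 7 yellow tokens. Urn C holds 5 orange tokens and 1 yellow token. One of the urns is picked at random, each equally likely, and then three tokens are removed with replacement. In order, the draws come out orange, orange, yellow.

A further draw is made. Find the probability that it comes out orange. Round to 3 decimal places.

0.779

For each hypothesis, P(data | H) works out to: P(data | urn A) = (8/10)(8/10)(2/10) = 0.128; P(data | urn B) = (1/8)(1/8)(7/8) = 0.013672; P(data | urn C) = (5/6)(5/6)(1/6) = 0.11574.
The prior-weighted likelihoods are 1/3 · 0.128 = 0.042667, 1/3 · 0.013672 = 0.0045573, 1/3 · 0.11574 = 0.03858; with total 0.085804.
Dividing through by the total gives posterior P(urn A | data) = 0.49726, P(urn B | data) = 0.053113, P(urn C | data) = 0.44963.
Averaging over the posterior, P(orange next | data) = (4/5)(0.49726) + (1/8)(0.053113) + (5/6)(0.44963) = 0.77914.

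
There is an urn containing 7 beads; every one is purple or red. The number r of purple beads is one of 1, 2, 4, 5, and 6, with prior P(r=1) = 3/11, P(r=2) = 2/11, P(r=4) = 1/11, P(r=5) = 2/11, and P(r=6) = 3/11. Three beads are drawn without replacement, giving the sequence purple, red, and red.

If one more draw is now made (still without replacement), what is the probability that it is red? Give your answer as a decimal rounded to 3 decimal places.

For each hypothesis, P(data | H) works out to: P(data | r = 1) = (1/7)(6/6)(5/5) = 0.14286; P(data | r = 2) = (2/7)(5/6)(4/5) = 0.19048; P(data | r = 4) = (4/7)(3/6)(2/5) = 0.11429; P(data | r = 5) = (5/7)(2/6)(1/5) = 0.047619; P(data | r = 6) = (6/7)(1/6)(0/5) = 0.
Multiplying each by its prior: 3/11 · 0.14286 = 0.038961, 2/11 · 0.19048 = 0.034632, 1/11 · 0.11429 = 0.01039, 2/11 · 0.047619 = 0.008658, 3/11 · 0 = 0; these sum to 0.092641.
Dividing through by the total gives posterior P(r = 1 | data) = 0.42056, P(r = 2 | data) = 0.37383, P(r = 4 | data) = 0.11215, P(r = 5 | data) = 0.093458, P(r = 6 | data) = 0.
The predictive probability is P(red next | data) = (1)(0.42056) + (3/4)(0.37383) + (1/4)(0.11215) + (0)(0.093458) = 0.72897.

0.729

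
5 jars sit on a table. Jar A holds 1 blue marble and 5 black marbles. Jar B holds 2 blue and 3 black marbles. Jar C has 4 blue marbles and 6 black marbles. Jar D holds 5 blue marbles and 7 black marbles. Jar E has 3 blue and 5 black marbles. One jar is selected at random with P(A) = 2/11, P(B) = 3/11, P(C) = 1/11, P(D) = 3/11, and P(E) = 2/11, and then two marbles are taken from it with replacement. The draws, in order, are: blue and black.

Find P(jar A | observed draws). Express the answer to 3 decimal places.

0.114

Compute the likelihood of the observed sequence for each case: P(data | jar A) = (1/6)(5/6) = 0.13889; P(data | jar B) = (2/5)(3/5) = 0.24; P(data | jar C) = (4/10)(6/10) = 0.24; P(data | jar D) = (5/12)(7/12) = 0.24306; P(data | jar E) = (3/8)(5/8) = 0.23438.
Multiplying each by its prior: 2/11 · 0.13889 = 0.025253, 3/11 · 0.24 = 0.065455, 1/11 · 0.24 = 0.021818, 3/11 · 0.24306 = 0.066288, 2/11 · 0.23438 = 0.042614; with total 0.22143.
Hence P(jar A | data) = (0.025253) / (0.22143) = 0.11404.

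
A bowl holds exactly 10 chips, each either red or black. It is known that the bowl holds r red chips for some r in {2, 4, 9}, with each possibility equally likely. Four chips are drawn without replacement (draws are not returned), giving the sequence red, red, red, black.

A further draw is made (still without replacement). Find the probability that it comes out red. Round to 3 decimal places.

For each hypothesis, P(data | H) works out to: P(data | r = 2) = (2/10)(1/9)(0/8) = 0; P(data | r = 4) = (4/10)(3/9)(2/8)(6/7) = 1/35; P(data | r = 9) = (9/10)(8/9)(7/8)(1/7) = 1/10.
Multiplying each by its prior: 1/3 · 0 = 0, 1/3 · 1/35 = 1/105, 1/3 · 1/10 = 1/30; with total 3/70.
The posterior is then P(r = 2 | data) = 0, P(r = 4 | data) = 2/9, P(r = 9 | data) = 7/9.
The predictive probability is P(red next | data) = (1/6)(2/9) + (1)(7/9) = 22/27.

0.815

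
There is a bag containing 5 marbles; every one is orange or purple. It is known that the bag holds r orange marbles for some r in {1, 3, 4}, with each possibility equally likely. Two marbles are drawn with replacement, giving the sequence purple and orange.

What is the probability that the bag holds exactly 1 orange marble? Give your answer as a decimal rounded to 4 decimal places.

0.2857

The likelihood of the observed sequence under each hypothesis: P(data | r = 1) = (4/5)(1/5) = 4/25; P(data | r = 3) = (2/5)(3/5) = 6/25; P(data | r = 4) = (1/5)(4/5) = 4/25.
Multiplying each by its prior: 1/3 · 4/25 = 4/75, 1/3 · 6/25 = 2/25, 1/3 · 4/25 = 4/75; summing to 14/75.
Hence P(r = 1 | data) = (4/75) / (14/75) = 2/7.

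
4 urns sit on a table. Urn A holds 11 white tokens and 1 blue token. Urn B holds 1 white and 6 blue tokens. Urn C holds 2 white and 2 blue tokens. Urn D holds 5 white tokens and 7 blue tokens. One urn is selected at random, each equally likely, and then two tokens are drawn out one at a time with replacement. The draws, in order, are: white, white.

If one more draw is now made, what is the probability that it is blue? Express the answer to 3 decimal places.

0.244

Compute the likelihood of the observed sequence for each case: P(data | urn A) = (11/12)(11/12) = 0.84028; P(data | urn B) = (1/7)(1/7) = 0.020408; P(data | urn C) = (2/4)(2/4) = 0.25; P(data | urn D) = (5/12)(5/12) = 0.17361.
Multiplying each by its prior: 1/4 · 0.84028 = 0.21007, 1/4 · 0.020408 = 0.005102, 1/4 · 0.25 = 0.0625, 1/4 · 0.17361 = 0.043403; these sum to 0.32107.
Dividing through by the total gives posterior P(urn A | data) = 0.65427, P(urn B | data) = 0.015891, P(urn C | data) = 0.19466, P(urn D | data) = 0.13518.
So P(blue next | data) = Σ P(blue next | H) P(H | data) = (1/12)(0.65427) + (6/7)(0.015891) + (1/2)(0.19466) + (7/12)(0.13518) = 0.24433.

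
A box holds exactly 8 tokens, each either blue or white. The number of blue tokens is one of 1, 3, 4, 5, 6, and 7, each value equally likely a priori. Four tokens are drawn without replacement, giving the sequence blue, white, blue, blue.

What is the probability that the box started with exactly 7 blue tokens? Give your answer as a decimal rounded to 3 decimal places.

The likelihood of the observed sequence under each hypothesis: P(data | r = 1) = (1/8)(7/7)(0/6) = 0; P(data | r = 3) = (3/8)(5/7)(2/6)(1/5) = 1/56; P(data | r = 4) = (4/8)(4/7)(3/6)(2/5) = 2/35; P(data | r = 5) = (5/8)(3/7)(4/6)(3/5) = 3/28; P(data | r = 6) = (6/8)(2/7)(5/6)(4/5) = 1/7; P(data | r = 7) = (7/8)(1/7)(6/6)(5/5) = 1/8.
Weighting by the prior gives 1/6 · 0 = 0, 1/6 · 1/56 = 1/336, 1/6 · 2/35 = 1/105, 1/6 · 3/28 = 1/56, 1/6 · 1/7 = 1/42, 1/6 · 1/8 = 1/48; summing to 3/40.
Therefore the posterior P(r = 7 | data) = (1/48) / (3/40) = 5/18.

0.278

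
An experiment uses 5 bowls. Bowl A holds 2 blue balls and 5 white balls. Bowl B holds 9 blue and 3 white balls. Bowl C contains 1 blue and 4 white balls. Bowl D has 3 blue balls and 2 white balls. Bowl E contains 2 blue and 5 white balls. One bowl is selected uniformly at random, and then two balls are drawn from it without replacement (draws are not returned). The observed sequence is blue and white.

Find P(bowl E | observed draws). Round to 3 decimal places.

0.202

The likelihood of the observed sequence under each hypothesis: P(data | bowl A) = (2/7)(5/6) = 0.2381; P(data | bowl B) = (9/12)(3/11) = 0.20455; P(data | bowl C) = (1/5)(4/4) = 0.2; P(data | bowl D) = (3/5)(2/4) = 0.3; P(data | bowl E) = (2/7)(5/6) = 0.2381.
Multiplying each by its prior: 1/5 · 0.2381 = 0.047619, 1/5 · 0.20455 = 0.040909, 1/5 · 0.2 = 0.04, 1/5 · 0.3 = 0.06, 1/5 · 0.2381 = 0.047619; summing to 0.23615.
By Bayes' rule, P(bowl E | data) = (0.047619) / (0.23615) = 0.20165.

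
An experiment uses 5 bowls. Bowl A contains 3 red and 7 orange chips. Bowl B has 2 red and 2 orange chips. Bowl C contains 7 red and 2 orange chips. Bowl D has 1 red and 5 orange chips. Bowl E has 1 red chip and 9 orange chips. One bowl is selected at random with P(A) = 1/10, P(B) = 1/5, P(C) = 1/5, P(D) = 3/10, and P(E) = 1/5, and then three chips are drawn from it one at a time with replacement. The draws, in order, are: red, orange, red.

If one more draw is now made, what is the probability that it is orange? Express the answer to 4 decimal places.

0.4526

Compute the likelihood of the observed sequence for each case: P(data | bowl A) = (3/10)(7/10)(3/10) = 0.063; P(data | bowl B) = (2/4)(2/4)(2/4) = 0.125; P(data | bowl C) = (7/9)(2/9)(7/9) = 0.13443; P(data | bowl D) = (1/6)(5/6)(1/6) = 0.023148; P(data | bowl E) = (1/10)(9/10)(1/10) = 0.009.
The prior-weighted likelihoods are 1/10 · 0.063 = 0.0063, 1/5 · 0.125 = 0.025, 1/5 · 0.13443 = 0.026886, 3/10 · 0.023148 = 0.0069444, 1/5 · 0.009 = 0.0018; these sum to 0.066931.
Normalising, the posterior is P(bowl A | data) = 0.094127, P(bowl B | data) = 0.37352, P(bowl C | data) = 0.4017, P(bowl D | data) = 0.10376, P(bowl E | data) = 0.026894.
The predictive probability is P(orange next | data) = (7/10)(0.094127) + (1/2)(0.37352) + (2/9)(0.4017) + (5/6)(0.10376) + (9/10)(0.026894) = 0.45258.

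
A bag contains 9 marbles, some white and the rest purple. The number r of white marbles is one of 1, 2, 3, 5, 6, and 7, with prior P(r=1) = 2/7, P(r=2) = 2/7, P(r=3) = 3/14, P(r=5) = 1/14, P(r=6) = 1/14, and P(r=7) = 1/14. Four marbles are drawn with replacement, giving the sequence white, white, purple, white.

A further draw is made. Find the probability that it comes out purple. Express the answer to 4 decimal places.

0.4337

For each hypothesis, P(data | H) works out to: P(data | r = 1) = (1/9)(1/9)(8/9)(1/9) = 0.0012193; P(data | r = 2) = (2/9)(2/9)(7/9)(2/9) = 0.0085353; P(data | r = 3) = (3/9)(3/9)(6/9)(3/9) = 0.024691; P(data | r = 5) = (5/9)(5/9)(4/9)(5/9) = 0.076208; P(data | r = 6) = (6/9)(6/9)(3/9)(6/9) = 0.098765; P(data | r = 7) = (7/9)(7/9)(2/9)(7/9) = 0.10456.
Multiplying each by its prior: 2/7 · 0.0012193 = 0.00034838, 2/7 · 0.0085353 = 0.0024387, 3/14 · 0.024691 = 0.005291, 1/14 · 0.076208 = 0.0054434, 1/14 · 0.098765 = 0.0070547, 1/14 · 0.10456 = 0.0074684; these sum to 0.028045.
Dividing through by the total gives posterior P(r = 1 | data) = 0.012422, P(r = 2 | data) = 0.086957, P(r = 3 | data) = 0.18866, P(r = 5 | data) = 0.1941, P(r = 6 | data) = 0.25155, P(r = 7 | data) = 0.2663.
So P(purple next | data) = Σ P(purple next | H) P(H | data) = (8/9)(0.012422) + (7/9)(0.086957) + (2/3)(0.18866) + (4/9)(0.1941) + (1/3)(0.25155) + (2/9)(0.2663) = 0.43375.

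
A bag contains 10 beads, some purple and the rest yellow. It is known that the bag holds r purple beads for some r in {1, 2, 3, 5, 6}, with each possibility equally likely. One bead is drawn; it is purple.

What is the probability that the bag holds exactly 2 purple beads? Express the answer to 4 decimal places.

Under each hypothesis, the probability of this draw is: P(data | r = 1) = (1/10) = 1/10; P(data | r = 2) = (2/10) = 1/5; P(data | r = 3) = (3/10) = 3/10; P(data | r = 5) = (5/10) = 1/2; P(data | r = 6) = (6/10) = 3/5.
The prior-weighted likelihoods are 1/5 · 1/10 = 1/50, 1/5 · 1/5 = 1/25, 1/5 · 3/10 = 3/50, 1/5 · 1/2 = 1/10, 1/5 · 3/5 = 3/25; with total 17/50.
Therefore the posterior P(r = 2 | data) = (1/25) / (17/50) = 2/17.

0.1176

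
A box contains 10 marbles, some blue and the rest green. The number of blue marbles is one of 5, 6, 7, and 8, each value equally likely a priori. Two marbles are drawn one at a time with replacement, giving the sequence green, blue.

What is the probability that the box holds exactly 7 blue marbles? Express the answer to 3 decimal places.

0.244

Under each hypothesis, the probability of the observed sequence is: P(data | r = 5) = (5/10)(5/10) = 1/4; P(data | r = 6) = (4/10)(6/10) = 6/25; P(data | r = 7) = (3/10)(7/10) = 21/100; P(data | r = 8) = (2/10)(8/10) = 4/25.
The prior-weighted likelihoods are 1/4 · 1/4 = 1/16, 1/4 · 6/25 = 3/50, 1/4 · 21/100 = 21/400, 1/4 · 4/25 = 1/25; with total 43/200.
Therefore the posterior P(r = 7 | data) = (21/400) / (43/200) = 21/86.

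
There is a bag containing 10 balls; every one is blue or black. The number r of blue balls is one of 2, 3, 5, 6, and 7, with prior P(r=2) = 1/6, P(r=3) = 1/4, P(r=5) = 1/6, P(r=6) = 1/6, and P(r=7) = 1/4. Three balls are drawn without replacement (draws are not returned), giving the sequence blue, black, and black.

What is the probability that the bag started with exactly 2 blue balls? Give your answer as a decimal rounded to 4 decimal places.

The likelihood of the observed sequence under each hypothesis: P(data | r = 2) = (2/10)(8/9)(7/8) = 7/45; P(data | r = 3) = (3/10)(7/9)(6/8) = 7/40; P(data | r = 5) = (5/10)(5/9)(4/8) = 5/36; P(data | r = 6) = (6/10)(4/9)(3/8) = 1/10; P(data | r = 7) = (7/10)(3/9)(2/8) = 7/120.
The prior-weighted likelihoods are 1/6 · 7/45 = 7/270, 1/4 · 7/40 = 7/160, 1/6 · 5/36 = 5/216, 1/6 · 1/10 = 1/60, 1/4 · 7/120 = 7/480; these sum to 67/540.
So P(r = 2 | data) = (7/270) / (67/540) = 14/67.

0.2090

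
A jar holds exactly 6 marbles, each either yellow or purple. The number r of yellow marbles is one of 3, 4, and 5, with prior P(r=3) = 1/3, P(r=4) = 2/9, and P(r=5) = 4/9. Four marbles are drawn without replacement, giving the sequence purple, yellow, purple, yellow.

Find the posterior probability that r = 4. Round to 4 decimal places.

0.3077

Compute the likelihood of the observed sequence for each case: P(data | r = 3) = (3/6)(3/5)(2/4)(2/3) = 1/10; P(data | r = 4) = (2/6)(4/5)(1/4)(3/3) = 1/15; P(data | r = 5) = (1/6)(5/5)(0/4) = 0.
Multiplying each by its prior: 1/3 · 1/10 = 1/30, 2/9 · 1/15 = 2/135, 4/9 · 0 = 0; with total 13/270.
So P(r = 4 | data) = (2/135) / (13/270) = 4/13.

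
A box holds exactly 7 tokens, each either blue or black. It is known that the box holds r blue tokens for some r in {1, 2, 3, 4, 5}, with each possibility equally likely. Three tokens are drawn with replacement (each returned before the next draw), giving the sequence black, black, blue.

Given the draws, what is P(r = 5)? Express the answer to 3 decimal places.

The likelihood of the observed sequence under each hypothesis: P(data | r = 1) = (6/7)(6/7)(1/7) = 0.10496; P(data | r = 2) = (5/7)(5/7)(2/7) = 0.14577; P(data | r = 3) = (4/7)(4/7)(3/7) = 0.13994; P(data | r = 4) = (3/7)(3/7)(4/7) = 0.10496; P(data | r = 5) = (2/7)(2/7)(5/7) = 0.058309.
Multiplying each by its prior: 1/5 · 0.10496 = 0.020991, 1/5 · 0.14577 = 0.029155, 1/5 · 0.13994 = 0.027988, 1/5 · 0.10496 = 0.020991, 1/5 · 0.058309 = 0.011662; summing to 0.11079.
So P(r = 5 | data) = (0.011662) / (0.11079) = 0.10526.

0.105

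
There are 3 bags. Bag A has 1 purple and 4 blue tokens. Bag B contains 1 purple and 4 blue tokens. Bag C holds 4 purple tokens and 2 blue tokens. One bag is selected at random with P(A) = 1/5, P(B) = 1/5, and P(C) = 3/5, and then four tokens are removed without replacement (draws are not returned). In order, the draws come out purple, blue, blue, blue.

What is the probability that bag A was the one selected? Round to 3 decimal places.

For each hypothesis, P(data | H) works out to: P(data | bag A) = (1/5)(4/4)(3/3)(2/2) = 1/5; P(data | bag B) = (1/5)(4/4)(3/3)(2/2) = 1/5; P(data | bag C) = (4/6)(2/5)(1/4)(0/3) = 0.
Multiplying each by its prior: 1/5 · 1/5 = 1/25, 1/5 · 1/5 = 1/25, 3/5 · 0 = 0; with total 2/25.
Therefore the posterior P(bag A | data) = (1/25) / (2/25) = 1/2.

0.500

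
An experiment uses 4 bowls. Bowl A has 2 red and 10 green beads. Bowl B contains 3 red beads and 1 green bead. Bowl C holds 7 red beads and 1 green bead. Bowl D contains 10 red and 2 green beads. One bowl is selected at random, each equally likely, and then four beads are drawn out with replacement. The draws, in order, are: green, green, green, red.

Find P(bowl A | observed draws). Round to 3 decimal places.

The likelihood of the observed sequence under each hypothesis: P(data | bowl A) = (10/12)(10/12)(10/12)(2/12) = 0.096451; P(data | bowl B) = (1/4)(1/4)(1/4)(3/4) = 0.011719; P(data | bowl C) = (1/8)(1/8)(1/8)(7/8) = 0.001709; P(data | bowl D) = (2/12)(2/12)(2/12)(10/12) = 0.003858.
Weighting by the prior gives 1/4 · 0.096451 = 0.024113, 1/4 · 0.011719 = 0.0029297, 1/4 · 0.001709 = 0.00042725, 1/4 · 0.003858 = 0.00096451; summing to 0.028434.
Hence P(bowl A | data) = (0.024113) / (0.028434) = 0.84802.

0.848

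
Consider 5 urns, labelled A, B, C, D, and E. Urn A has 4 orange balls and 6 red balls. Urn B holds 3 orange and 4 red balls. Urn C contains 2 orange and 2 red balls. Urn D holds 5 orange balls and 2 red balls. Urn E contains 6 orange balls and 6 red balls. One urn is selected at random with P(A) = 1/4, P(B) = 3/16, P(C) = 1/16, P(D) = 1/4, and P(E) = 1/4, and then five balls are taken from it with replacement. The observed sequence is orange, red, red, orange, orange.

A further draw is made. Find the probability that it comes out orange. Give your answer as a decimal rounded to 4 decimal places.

0.5242

For each hypothesis, P(data | H) works out to: P(data | urn A) = (4/10)(6/10)(6/10)(4/10)(4/10) = 0.02304; P(data | urn B) = (3/7)(4/7)(4/7)(3/7)(3/7) = 0.025704; P(data | urn C) = (2/4)(2/4)(2/4)(2/4)(2/4) = 0.03125; P(data | urn D) = (5/7)(2/7)(2/7)(5/7)(5/7) = 0.02975; P(data | urn E) = (6/12)(6/12)(6/12)(6/12)(6/12) = 0.03125.
Multiplying each by its prior: 1/4 · 0.02304 = 0.00576, 3/16 · 0.025704 = 0.0048194, 1/16 · 0.03125 = 0.0019531, 1/4 · 0.02975 = 0.0074374, 1/4 · 0.03125 = 0.0078125; with total 0.027782.
The posterior is then P(urn A | data) = 0.20733, P(urn B | data) = 0.17347, P(urn C | data) = 0.070301, P(urn D | data) = 0.2677, P(urn E | data) = 0.2812.
So P(orange next | data) = Σ P(orange next | H) P(H | data) = (2/5)(0.20733) + (3/7)(0.17347) + (1/2)(0.070301) + (5/7)(0.2677) + (1/2)(0.2812) = 0.52424.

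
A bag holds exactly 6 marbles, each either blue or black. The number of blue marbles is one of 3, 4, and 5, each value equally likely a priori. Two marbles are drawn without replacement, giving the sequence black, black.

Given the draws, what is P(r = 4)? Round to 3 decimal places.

0.250

Compute the likelihood of the observed sequence for each case: P(data | r = 3) = (3/6)(2/5) = 1/5; P(data | r = 4) = (2/6)(1/5) = 1/15; P(data | r = 5) = (1/6)(0/5) = 0.
The prior-weighted likelihoods are 1/3 · 1/5 = 1/15, 1/3 · 1/15 = 1/45, 1/3 · 0 = 0; with total 4/45.
Hence P(r = 4 | data) = (1/45) / (4/45) = 1/4.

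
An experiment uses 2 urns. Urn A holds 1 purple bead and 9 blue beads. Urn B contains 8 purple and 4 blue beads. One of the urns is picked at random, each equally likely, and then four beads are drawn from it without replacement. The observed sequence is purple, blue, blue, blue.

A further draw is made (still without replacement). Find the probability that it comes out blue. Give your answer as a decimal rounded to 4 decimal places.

Compute the likelihood of the observed sequence for each case: P(data | urn A) = (1/10)(9/9)(8/8)(7/7) = 1/10; P(data | urn B) = (8/12)(4/11)(3/10)(2/9) = 8/495.
Multiplying each by its prior: 1/2 · 1/10 = 1/20, 1/2 · 8/495 = 4/495; with total 23/396.
Dividing through by the total gives posterior P(urn A | data) = 99/115, P(urn B | data) = 16/115.
Averaging over the posterior, P(blue next | data) = (1)(99/115) + (1/8)(16/115) = 101/115.

0.8783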